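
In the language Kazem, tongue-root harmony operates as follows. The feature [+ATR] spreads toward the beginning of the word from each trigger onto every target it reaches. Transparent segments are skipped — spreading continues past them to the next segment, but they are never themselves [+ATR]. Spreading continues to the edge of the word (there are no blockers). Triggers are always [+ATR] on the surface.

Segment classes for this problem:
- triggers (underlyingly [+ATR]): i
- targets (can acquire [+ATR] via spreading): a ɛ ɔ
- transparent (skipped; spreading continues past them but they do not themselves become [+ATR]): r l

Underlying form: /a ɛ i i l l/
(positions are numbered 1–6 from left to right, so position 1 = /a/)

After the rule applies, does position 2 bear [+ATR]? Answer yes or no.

yes

From /i/ at 3 leftward: 2 /ɛ/ → [+ATR]; 1 /a/ → [+ATR]; word edge.
From /i/ at 4 leftward: 3 /i/ is itself a trigger — this domain ends here.
[+ATR] positions on the surface: 1 2 3 4.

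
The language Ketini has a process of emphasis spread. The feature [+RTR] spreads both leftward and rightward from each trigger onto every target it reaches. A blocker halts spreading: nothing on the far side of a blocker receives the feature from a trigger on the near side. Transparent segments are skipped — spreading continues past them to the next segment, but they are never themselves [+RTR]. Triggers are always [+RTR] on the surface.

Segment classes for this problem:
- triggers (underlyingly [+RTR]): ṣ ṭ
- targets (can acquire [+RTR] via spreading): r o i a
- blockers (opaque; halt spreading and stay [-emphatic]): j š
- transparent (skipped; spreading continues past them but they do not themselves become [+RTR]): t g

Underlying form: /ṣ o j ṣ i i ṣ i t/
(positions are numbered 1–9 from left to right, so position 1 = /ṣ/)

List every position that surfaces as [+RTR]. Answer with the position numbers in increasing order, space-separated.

1 2 4 5 6 7 8

From /ṣ/ at 1 rightward: 2 /o/ → [+RTR]; 3 /j/ blocks.
From /ṣ/ at 1 leftward: word edge.
From /ṣ/ at 4 rightward: 5 /i/ → [+RTR]; 6 /i/ → [+RTR]; 7 /ṣ/ is itself a trigger — this domain ends here.
From /ṣ/ at 4 leftward: 3 /j/ blocks.
From /ṣ/ at 7 rightward: 8 /i/ → [+RTR]; 9 /t/ transparent; word edge.
From /ṣ/ at 7 leftward: 6 /i/ → [+RTR]; 5 /i/ → [+RTR]; 4 /ṣ/ is itself a trigger — this domain ends here.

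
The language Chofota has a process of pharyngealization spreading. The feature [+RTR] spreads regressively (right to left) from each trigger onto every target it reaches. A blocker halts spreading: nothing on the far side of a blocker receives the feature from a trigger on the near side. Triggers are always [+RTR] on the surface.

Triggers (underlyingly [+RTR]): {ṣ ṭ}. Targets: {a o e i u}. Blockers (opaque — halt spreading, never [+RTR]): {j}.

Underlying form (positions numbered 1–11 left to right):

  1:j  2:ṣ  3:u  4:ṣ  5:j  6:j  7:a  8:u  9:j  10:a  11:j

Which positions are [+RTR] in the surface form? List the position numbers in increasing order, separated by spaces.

2 3 4

From /ṣ/ at 2 leftward: 1 /j/ blocks.
From /ṣ/ at 4 leftward: 3 /u/ → [+RTR]; 2 /ṣ/ is itself a trigger — this domain ends here.
Targets with no active source: positions 7 8 10 stay [-emphatic].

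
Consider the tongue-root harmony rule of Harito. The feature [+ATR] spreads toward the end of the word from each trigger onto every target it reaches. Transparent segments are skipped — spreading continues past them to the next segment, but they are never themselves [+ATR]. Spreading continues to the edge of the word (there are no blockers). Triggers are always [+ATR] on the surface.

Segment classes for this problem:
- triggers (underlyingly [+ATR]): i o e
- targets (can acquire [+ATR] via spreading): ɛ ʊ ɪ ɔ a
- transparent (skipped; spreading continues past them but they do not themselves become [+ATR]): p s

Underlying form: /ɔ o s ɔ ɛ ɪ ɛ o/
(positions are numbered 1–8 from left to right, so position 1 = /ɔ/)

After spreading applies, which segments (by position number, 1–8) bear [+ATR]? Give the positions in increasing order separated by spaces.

From /o/ at 2 rightward: 3 /s/ transparent; 4 /ɔ/ → [+ATR]; 5 /ɛ/ → [+ATR]; 6 /ɪ/ → [+ATR]; 7 /ɛ/ → [+ATR]; 8 /o/ is itself a trigger — this domain ends here.
From /o/ at 8 rightward: word edge.
Target with no active source: position 1 stays [-ATR].

2 4 5 6 7 8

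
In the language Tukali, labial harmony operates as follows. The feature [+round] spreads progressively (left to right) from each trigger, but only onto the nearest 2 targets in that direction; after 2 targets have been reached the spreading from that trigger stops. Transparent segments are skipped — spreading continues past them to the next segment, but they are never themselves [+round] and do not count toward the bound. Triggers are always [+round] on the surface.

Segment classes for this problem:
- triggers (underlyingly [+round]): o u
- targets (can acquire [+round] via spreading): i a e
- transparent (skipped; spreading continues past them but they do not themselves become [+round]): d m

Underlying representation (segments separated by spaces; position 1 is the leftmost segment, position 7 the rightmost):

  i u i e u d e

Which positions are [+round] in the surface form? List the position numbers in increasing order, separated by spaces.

2 3 4 5 7

From /u/ at 2 rightward: 3 /i/ → [+round]; 4 /e/ → [+round]; bound reached.
From /u/ at 5 rightward: 6 /d/ transparent; 7 /e/ → [+round]; word edge.
Target with no active source: position 1 stays [-round].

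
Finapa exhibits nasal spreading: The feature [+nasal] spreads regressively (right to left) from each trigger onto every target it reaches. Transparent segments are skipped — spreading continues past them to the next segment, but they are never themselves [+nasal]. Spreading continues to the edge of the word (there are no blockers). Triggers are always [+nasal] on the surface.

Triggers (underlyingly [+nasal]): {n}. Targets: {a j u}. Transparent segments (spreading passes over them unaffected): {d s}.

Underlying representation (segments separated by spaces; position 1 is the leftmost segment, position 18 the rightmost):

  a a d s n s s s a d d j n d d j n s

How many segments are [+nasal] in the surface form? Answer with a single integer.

From /n/ at 5 leftward: 4 /s/ transparent; 3 /d/ transparent; 2 /a/ → [+nasal]; 1 /a/ → [+nasal]; word edge.
From /n/ at 13 leftward: 12 /j/ → [+nasal]; 11 /d/ transparent; 10 /d/ transparent; 9 /a/ → [+nasal]; 8 /s/ transparent; 7 /s/ transparent; 6 /s/ transparent; 5 /n/ is itself a trigger — this domain ends here.
From /n/ at 17 leftward: 16 /j/ → [+nasal]; 15 /d/ transparent; 14 /d/ transparent; 13 /n/ is itself a trigger — this domain ends here.
[+nasal] positions on the surface: 1 2 5 9 12 13 16 17.

8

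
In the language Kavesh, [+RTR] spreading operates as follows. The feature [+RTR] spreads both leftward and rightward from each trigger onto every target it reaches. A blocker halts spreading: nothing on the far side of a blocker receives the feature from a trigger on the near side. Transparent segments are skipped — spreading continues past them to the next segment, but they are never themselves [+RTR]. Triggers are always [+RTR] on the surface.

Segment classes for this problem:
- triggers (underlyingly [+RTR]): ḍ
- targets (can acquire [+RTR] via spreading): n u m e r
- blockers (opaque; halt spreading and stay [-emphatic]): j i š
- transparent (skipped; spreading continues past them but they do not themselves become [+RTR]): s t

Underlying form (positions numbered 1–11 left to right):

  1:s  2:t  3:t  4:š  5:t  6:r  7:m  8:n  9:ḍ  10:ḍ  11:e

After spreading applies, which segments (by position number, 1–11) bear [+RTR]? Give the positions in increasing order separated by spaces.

From /ḍ/ at 9 rightward: 10 /ḍ/ is itself a trigger — this domain ends here.
From /ḍ/ at 9 leftward: 8 /n/ → [+RTR]; 7 /m/ → [+RTR]; 6 /r/ → [+RTR]; 5 /t/ transparent; 4 /š/ blocks.
From /ḍ/ at 10 rightward: 11 /e/ → [+RTR]; word edge.
From /ḍ/ at 10 leftward: 9 /ḍ/ is itself a trigger — this domain ends here.

6 7 8 9 10 11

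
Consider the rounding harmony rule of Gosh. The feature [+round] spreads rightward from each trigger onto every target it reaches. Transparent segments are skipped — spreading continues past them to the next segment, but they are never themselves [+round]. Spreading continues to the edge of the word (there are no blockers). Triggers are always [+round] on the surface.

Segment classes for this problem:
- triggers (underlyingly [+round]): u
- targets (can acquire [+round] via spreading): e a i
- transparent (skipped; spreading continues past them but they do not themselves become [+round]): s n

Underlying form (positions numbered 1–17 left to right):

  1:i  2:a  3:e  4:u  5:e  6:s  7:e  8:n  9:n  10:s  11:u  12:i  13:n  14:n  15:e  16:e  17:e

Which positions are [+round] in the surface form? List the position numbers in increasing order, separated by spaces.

4 5 7 11 12 15 16 17

From /u/ at 4 rightward: 5 /e/ → [+round]; 6 /s/ transparent; 7 /e/ → [+round]; 8 /n/ transparent; 9 /n/ transparent; 10 /s/ transparent; 11 /u/ is itself a trigger — this domain ends here.
From /u/ at 11 rightward: 12 /i/ → [+round]; 13 /n/ transparent; 14 /n/ transparent; 15 /e/ → [+round]; 16 /e/ → [+round]; 17 /e/ → [+round]; word edge.
Targets with no active source: positions 1 2 3 stay [-round].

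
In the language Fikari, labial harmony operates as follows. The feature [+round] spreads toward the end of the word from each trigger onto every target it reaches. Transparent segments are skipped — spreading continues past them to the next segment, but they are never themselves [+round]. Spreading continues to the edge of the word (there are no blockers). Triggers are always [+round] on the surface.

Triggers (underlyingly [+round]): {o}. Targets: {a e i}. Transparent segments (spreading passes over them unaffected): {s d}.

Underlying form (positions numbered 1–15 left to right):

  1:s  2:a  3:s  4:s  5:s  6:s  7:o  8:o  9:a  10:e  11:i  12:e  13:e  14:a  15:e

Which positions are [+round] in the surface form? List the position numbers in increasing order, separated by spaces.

7 8 9 10 11 12 13 14 15

From /o/ at 7 rightward: 8 /o/ is itself a trigger — this domain ends here.
From /o/ at 8 rightward: 9 /a/ → [+round]; 10 /e/ → [+round]; 11 /i/ → [+round]; 12 /e/ → [+round]; 13 /e/ → [+round]; 14 /a/ → [+round]; 15 /e/ → [+round]; word edge.
Target with no active source: position 2 stays [-round].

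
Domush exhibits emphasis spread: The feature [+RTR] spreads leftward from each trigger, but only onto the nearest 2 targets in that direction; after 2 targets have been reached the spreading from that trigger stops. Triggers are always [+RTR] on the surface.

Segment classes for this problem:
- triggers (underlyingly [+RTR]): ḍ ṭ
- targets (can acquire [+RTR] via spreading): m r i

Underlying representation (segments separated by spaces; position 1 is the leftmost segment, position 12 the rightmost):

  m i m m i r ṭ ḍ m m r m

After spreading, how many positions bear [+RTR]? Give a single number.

4

From /ṭ/ at 7 leftward: 6 /r/ → [+RTR]; 5 /i/ → [+RTR]; bound reached.
From /ḍ/ at 8 leftward: 7 /ṭ/ is itself a trigger — this domain ends here.
Targets with no active source: positions 1 2 3 4 9 10 11 12 stay [-emphatic].
[+RTR] positions on the surface: 5 6 7 8.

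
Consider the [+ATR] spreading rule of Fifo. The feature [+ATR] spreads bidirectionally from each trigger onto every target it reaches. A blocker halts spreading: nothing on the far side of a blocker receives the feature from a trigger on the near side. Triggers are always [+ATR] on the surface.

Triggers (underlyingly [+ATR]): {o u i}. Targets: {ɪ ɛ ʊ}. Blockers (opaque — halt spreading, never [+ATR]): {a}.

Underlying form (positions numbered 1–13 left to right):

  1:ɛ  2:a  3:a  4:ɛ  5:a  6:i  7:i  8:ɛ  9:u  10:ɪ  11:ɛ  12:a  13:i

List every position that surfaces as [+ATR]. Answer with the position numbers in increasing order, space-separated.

From /i/ at 6 rightward: 7 /i/ is itself a trigger — this domain ends here.
From /i/ at 6 leftward: 5 /a/ blocks.
From /i/ at 7 rightward: 8 /ɛ/ → [+ATR]; 9 /u/ is itself a trigger — this domain ends here.
From /i/ at 7 leftward: 6 /i/ is itself a trigger — this domain ends here.
From /u/ at 9 rightward: 10 /ɪ/ → [+ATR]; 11 /ɛ/ → [+ATR]; 12 /a/ blocks.
From /u/ at 9 leftward: 8 /ɛ/ → [+ATR]; 7 /i/ is itself a trigger — this domain ends here.
From /i/ at 13 rightward: word edge.
From /i/ at 13 leftward: 12 /a/ blocks.
Targets with no active source: positions 1 4 stay [-ATR].

6 7 8 9 10 11 13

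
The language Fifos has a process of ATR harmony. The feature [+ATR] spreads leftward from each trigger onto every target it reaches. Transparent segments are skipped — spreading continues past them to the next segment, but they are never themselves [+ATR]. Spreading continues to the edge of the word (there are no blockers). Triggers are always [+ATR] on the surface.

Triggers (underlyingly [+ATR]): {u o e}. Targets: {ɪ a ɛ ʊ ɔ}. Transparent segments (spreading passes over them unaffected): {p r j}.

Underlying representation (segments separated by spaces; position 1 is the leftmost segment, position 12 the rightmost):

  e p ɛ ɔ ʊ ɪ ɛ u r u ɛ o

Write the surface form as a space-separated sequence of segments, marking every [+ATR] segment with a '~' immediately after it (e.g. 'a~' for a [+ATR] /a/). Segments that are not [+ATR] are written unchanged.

From /e/ at 1 leftward: word edge.
From /u/ at 8 leftward: 7 /ɛ/ → [+ATR]; 6 /ɪ/ → [+ATR]; 5 /ʊ/ → [+ATR]; 4 /ɔ/ → [+ATR]; 3 /ɛ/ → [+ATR]; 2 /p/ transparent; 1 /e/ is itself a trigger — this domain ends here.
From /u/ at 10 leftward: 9 /r/ transparent; 8 /u/ is itself a trigger — this domain ends here.
From /o/ at 12 leftward: 11 /ɛ/ → [+ATR]; 10 /u/ is itself a trigger — this domain ends here.
[+ATR] positions on the surface: 1 3 4 5 6 7 8 10 11 12.

e~ p ɛ~ ɔ~ ʊ~ ɪ~ ɛ~ u~ r u~ ɛ~ o~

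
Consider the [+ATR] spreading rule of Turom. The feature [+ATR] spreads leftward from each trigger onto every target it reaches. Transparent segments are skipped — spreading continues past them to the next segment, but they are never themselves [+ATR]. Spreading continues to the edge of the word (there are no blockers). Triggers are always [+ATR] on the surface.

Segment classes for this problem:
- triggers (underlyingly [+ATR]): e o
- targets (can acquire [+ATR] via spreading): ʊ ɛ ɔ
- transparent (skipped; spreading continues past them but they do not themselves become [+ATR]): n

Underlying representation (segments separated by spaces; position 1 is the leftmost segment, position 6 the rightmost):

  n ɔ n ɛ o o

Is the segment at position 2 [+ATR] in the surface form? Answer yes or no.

yes

From /o/ at 5 leftward: 4 /ɛ/ → [+ATR]; 3 /n/ transparent; 2 /ɔ/ → [+ATR]; 1 /n/ transparent; word edge.
From /o/ at 6 leftward: 5 /o/ is itself a trigger — this domain ends here.
[+ATR] positions on the surface: 2 4 5 6.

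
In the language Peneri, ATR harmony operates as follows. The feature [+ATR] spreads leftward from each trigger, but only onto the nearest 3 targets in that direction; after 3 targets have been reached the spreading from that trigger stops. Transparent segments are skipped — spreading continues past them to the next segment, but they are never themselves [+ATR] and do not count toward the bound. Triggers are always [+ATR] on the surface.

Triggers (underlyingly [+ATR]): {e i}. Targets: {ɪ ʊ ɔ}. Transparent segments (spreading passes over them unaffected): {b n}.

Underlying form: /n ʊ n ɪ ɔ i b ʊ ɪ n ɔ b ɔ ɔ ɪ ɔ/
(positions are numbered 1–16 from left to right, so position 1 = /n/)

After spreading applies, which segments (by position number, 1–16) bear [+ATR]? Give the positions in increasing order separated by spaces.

2 4 5 6

From /i/ at 6 leftward: 5 /ɔ/ → [+ATR]; 4 /ɪ/ → [+ATR]; 3 /n/ transparent; 2 /ʊ/ → [+ATR]; bound reached.
Targets with no active source: positions 8 9 11 13 14 15 16 stay [-ATR].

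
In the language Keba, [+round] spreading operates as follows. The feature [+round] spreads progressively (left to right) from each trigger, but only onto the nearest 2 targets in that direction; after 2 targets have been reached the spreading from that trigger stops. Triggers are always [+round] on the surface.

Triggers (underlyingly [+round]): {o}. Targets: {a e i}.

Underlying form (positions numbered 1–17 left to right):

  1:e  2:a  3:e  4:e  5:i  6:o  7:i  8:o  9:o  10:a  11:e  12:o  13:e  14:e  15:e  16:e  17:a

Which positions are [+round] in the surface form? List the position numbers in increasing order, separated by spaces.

From /o/ at 6 rightward: 7 /i/ → [+round]; 8 /o/ is itself a trigger — this domain ends here.
From /o/ at 8 rightward: 9 /o/ is itself a trigger — this domain ends here.
From /o/ at 9 rightward: 10 /a/ → [+round]; 11 /e/ → [+round]; bound reached.
From /o/ at 12 rightward: 13 /e/ → [+round]; 14 /e/ → [+round]; bound reached.
Targets with no active source: positions 1 2 3 4 5 15 16 17 stay [-round].

6 7 8 9 10 11 12 13 14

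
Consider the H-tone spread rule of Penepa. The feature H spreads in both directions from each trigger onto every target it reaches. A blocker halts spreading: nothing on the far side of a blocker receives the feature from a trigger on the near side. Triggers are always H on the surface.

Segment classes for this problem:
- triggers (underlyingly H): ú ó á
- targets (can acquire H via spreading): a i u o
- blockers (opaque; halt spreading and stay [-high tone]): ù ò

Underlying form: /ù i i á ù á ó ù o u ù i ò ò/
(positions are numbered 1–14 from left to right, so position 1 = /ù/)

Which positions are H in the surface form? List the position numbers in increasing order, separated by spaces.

2 3 4 6 7

From /á/ at 4 rightward: 5 /ù/ blocks.
From /á/ at 4 leftward: 3 /i/ → H; 2 /i/ → H; 1 /ù/ blocks.
From /á/ at 6 rightward: 7 /ó/ is itself a trigger — this domain ends here.
From /á/ at 6 leftward: 5 /ù/ blocks.
From /ó/ at 7 rightward: 8 /ù/ blocks.
From /ó/ at 7 leftward: 6 /á/ is itself a trigger — this domain ends here.
Targets with no active source: positions 9 10 12 stay [-high tone].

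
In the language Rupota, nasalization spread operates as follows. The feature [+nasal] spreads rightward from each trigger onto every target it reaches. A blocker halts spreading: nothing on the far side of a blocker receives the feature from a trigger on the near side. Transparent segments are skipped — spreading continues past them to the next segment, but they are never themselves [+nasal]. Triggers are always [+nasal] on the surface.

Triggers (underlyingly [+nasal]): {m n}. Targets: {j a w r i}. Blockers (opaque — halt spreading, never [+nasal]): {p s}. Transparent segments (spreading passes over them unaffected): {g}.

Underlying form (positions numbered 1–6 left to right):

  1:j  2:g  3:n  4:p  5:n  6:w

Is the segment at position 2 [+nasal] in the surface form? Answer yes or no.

no

From /n/ at 3 rightward: 4 /p/ blocks.
From /n/ at 5 rightward: 6 /w/ → [+nasal]; word edge.
Target with no active source: position 1 stays [-nasal].
[+nasal] positions on the surface: 3 5 6.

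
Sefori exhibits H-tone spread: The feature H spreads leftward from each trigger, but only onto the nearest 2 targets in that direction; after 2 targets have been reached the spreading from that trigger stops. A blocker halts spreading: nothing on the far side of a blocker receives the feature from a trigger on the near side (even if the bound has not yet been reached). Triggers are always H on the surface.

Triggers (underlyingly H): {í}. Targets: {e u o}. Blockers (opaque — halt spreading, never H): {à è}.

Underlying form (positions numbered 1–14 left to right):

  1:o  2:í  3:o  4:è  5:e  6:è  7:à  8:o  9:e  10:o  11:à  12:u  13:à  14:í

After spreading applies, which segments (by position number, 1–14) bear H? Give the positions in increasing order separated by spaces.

1 2 14

From /í/ at 2 leftward: 1 /o/ → H; word edge.
From /í/ at 14 leftward: 13 /à/ blocks.
Targets with no active source: positions 3 5 8 9 10 12 stay [-high tone].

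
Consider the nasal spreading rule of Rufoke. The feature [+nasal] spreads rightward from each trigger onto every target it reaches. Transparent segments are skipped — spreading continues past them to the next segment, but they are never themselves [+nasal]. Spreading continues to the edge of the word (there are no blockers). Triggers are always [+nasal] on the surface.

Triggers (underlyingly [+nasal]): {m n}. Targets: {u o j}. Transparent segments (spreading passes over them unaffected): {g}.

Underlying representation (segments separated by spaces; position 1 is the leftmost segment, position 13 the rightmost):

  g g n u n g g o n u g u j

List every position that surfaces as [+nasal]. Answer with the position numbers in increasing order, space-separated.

3 4 5 8 9 10 12 13

From /n/ at 3 rightward: 4 /u/ → [+nasal]; 5 /n/ is itself a trigger — this domain ends here.
From /n/ at 5 rightward: 6 /g/ transparent; 7 /g/ transparent; 8 /o/ → [+nasal]; 9 /n/ is itself a trigger — this domain ends here.
From /n/ at 9 rightward: 10 /u/ → [+nasal]; 11 /g/ transparent; 12 /u/ → [+nasal]; 13 /j/ → [+nasal]; word edge.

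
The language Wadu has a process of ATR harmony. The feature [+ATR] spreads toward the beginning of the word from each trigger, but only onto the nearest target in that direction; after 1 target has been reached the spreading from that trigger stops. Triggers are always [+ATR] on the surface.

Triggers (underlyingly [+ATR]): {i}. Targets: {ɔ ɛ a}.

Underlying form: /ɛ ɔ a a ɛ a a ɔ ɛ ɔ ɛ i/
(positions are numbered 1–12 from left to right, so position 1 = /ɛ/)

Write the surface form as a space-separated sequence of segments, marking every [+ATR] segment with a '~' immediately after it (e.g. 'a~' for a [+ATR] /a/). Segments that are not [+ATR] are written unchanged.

From /i/ at 12 leftward: 11 /ɛ/ → [+ATR]; bound reached.
Targets with no active source: positions 1 2 3 4 5 6 7 8 9 10 stay [-ATR].
[+ATR] positions on the surface: 11 12.

ɛ ɔ a a ɛ a a ɔ ɛ ɔ ɛ~ i~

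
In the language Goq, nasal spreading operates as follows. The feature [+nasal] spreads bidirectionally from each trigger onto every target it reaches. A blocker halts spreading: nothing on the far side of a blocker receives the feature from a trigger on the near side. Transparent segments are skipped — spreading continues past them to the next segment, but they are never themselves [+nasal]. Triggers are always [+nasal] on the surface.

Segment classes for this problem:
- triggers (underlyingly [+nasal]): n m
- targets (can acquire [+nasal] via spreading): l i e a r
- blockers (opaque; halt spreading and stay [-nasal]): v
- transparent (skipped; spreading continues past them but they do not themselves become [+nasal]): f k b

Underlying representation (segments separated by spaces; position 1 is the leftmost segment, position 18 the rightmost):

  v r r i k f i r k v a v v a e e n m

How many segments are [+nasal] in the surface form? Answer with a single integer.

5

From /n/ at 17 rightward: 18 /m/ is itself a trigger — this domain ends here.
From /n/ at 17 leftward: 16 /e/ → [+nasal]; 15 /e/ → [+nasal]; 14 /a/ → [+nasal]; 13 /v/ blocks.
From /m/ at 18 rightward: word edge.
From /m/ at 18 leftward: 17 /n/ is itself a trigger — this domain ends here.
Targets with no active source: positions 2 3 4 7 8 11 stay [-nasal].
[+nasal] positions on the surface: 14 15 16 17 18.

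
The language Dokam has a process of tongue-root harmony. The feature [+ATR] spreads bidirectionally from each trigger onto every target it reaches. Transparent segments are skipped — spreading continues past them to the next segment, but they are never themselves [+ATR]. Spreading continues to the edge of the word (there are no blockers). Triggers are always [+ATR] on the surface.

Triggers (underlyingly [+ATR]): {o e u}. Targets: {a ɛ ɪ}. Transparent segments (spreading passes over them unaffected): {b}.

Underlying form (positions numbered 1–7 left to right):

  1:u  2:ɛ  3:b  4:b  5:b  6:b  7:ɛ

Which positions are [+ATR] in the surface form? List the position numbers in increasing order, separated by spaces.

1 2 7

From /u/ at 1 rightward: 2 /ɛ/ → [+ATR]; 3 /b/ transparent; 4 /b/ transparent; 5 /b/ transparent; 6 /b/ transparent; 7 /ɛ/ → [+ATR]; word edge.
From /u/ at 1 leftward: word edge.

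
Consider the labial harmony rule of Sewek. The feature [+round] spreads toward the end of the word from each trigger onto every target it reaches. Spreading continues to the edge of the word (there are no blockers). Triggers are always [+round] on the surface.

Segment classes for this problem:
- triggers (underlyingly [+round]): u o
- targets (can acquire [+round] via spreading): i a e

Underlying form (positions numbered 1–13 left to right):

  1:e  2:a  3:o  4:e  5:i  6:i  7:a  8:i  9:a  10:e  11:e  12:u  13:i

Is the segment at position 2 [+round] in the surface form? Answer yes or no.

From /o/ at 3 rightward: 4 /e/ → [+round]; 5 /i/ → [+round]; 6 /i/ → [+round]; 7 /a/ → [+round]; 8 /i/ → [+round]; 9 /a/ → [+round]; 10 /e/ → [+round]; 11 /e/ → [+round]; 12 /u/ is itself a trigger — this domain ends here.
From /u/ at 12 rightward: 13 /i/ → [+round]; word edge.
Targets with no active source: positions 1 2 stay [-round].
[+round] positions on the surface: 3 4 5 6 7 8 9 10 11 12 13.

no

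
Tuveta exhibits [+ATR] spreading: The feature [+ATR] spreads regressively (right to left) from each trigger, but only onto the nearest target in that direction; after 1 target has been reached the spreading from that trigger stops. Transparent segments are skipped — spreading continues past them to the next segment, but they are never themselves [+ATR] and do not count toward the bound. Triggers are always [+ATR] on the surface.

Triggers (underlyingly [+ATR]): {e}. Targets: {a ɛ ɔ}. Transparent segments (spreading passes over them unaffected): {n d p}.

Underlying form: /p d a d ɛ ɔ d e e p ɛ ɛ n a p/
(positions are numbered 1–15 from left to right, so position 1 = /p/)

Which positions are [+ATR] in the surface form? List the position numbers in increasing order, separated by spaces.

From /e/ at 8 leftward: 7 /d/ transparent; 6 /ɔ/ → [+ATR]; bound reached.
From /e/ at 9 leftward: 8 /e/ is itself a trigger — this domain ends here.
Targets with no active source: positions 3 5 11 12 14 stay [-ATR].

6 8 9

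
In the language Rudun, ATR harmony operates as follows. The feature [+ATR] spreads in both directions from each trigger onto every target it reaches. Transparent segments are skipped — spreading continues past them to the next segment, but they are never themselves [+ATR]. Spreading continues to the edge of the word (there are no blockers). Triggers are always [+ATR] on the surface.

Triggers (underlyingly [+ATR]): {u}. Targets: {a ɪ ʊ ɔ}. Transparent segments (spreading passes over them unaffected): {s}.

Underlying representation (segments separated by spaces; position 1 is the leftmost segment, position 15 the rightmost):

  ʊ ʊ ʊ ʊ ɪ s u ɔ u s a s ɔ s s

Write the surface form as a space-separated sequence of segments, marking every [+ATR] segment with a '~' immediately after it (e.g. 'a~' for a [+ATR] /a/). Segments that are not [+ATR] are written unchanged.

From /u/ at 7 rightward: 8 /ɔ/ → [+ATR]; 9 /u/ is itself a trigger — this domain ends here.
From /u/ at 7 leftward: 6 /s/ transparent; 5 /ɪ/ → [+ATR]; 4 /ʊ/ → [+ATR]; 3 /ʊ/ → [+ATR]; 2 /ʊ/ → [+ATR]; 1 /ʊ/ → [+ATR]; word edge.
From /u/ at 9 rightward: 10 /s/ transparent; 11 /a/ → [+ATR]; 12 /s/ transparent; 13 /ɔ/ → [+ATR]; 14 /s/ transparent; 15 /s/ transparent; word edge.
From /u/ at 9 leftward: 8 /ɔ/ → [+ATR]; 7 /u/ is itself a trigger — this domain ends here.
[+ATR] positions on the surface: 1 2 3 4 5 7 8 9 11 13.

ʊ~ ʊ~ ʊ~ ʊ~ ɪ~ s u~ ɔ~ u~ s a~ s ɔ~ s s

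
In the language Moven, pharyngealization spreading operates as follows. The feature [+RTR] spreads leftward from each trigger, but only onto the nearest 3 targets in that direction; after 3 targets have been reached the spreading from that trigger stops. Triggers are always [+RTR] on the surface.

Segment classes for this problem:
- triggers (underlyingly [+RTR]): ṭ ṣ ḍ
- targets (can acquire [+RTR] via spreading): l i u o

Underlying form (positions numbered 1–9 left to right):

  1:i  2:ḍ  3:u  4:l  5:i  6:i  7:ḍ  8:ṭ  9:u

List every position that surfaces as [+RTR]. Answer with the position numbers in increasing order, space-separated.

1 2 4 5 6 7 8

From /ḍ/ at 2 leftward: 1 /i/ → [+RTR]; word edge.
From /ḍ/ at 7 leftward: 6 /i/ → [+RTR]; 5 /i/ → [+RTR]; 4 /l/ → [+RTR]; bound reached.
From /ṭ/ at 8 leftward: 7 /ḍ/ is itself a trigger — this domain ends here.
Targets with no active source: positions 3 9 stay [-emphatic].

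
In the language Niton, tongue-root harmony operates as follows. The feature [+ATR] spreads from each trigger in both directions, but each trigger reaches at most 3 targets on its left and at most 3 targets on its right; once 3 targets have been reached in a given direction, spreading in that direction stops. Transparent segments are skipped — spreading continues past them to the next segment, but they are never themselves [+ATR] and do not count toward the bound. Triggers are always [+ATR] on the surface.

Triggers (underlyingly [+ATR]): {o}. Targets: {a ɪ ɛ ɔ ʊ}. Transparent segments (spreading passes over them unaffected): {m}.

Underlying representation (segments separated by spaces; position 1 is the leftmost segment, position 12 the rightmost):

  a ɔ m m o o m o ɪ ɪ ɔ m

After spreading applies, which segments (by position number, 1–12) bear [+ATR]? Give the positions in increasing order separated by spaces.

From /o/ at 5 rightward: 6 /o/ is itself a trigger — this domain ends here.
From /o/ at 5 leftward: 4 /m/ transparent; 3 /m/ transparent; 2 /ɔ/ → [+ATR]; 1 /a/ → [+ATR]; word edge.
From /o/ at 6 rightward: 7 /m/ transparent; 8 /o/ is itself a trigger — this domain ends here.
From /o/ at 6 leftward: 5 /o/ is itself a trigger — this domain ends here.
From /o/ at 8 rightward: 9 /ɪ/ → [+ATR]; 10 /ɪ/ → [+ATR]; 11 /ɔ/ → [+ATR]; bound reached.
From /o/ at 8 leftward: 7 /m/ transparent; 6 /o/ is itself a trigger — this domain ends here.

1 2 5 6 8 9 10 11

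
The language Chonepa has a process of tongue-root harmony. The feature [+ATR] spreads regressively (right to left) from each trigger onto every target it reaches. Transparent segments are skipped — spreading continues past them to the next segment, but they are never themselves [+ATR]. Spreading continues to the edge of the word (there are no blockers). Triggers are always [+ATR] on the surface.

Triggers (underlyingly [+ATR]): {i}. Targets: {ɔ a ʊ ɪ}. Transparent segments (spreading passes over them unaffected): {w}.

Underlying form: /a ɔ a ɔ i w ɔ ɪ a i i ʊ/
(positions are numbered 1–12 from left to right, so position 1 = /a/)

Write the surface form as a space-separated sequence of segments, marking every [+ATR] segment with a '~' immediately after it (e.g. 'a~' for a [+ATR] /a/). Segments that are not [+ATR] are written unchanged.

From /i/ at 5 leftward: 4 /ɔ/ → [+ATR]; 3 /a/ → [+ATR]; 2 /ɔ/ → [+ATR]; 1 /a/ → [+ATR]; word edge.
From /i/ at 10 leftward: 9 /a/ → [+ATR]; 8 /ɪ/ → [+ATR]; 7 /ɔ/ → [+ATR]; 6 /w/ transparent; 5 /i/ is itself a trigger — this domain ends here.
From /i/ at 11 leftward: 10 /i/ is itself a trigger — this domain ends here.
Target with no active source: position 12 stays [-ATR].
[+ATR] positions on the surface: 1 2 3 4 5 7 8 9 10 11.

a~ ɔ~ a~ ɔ~ i~ w ɔ~ ɪ~ a~ i~ i~ ʊ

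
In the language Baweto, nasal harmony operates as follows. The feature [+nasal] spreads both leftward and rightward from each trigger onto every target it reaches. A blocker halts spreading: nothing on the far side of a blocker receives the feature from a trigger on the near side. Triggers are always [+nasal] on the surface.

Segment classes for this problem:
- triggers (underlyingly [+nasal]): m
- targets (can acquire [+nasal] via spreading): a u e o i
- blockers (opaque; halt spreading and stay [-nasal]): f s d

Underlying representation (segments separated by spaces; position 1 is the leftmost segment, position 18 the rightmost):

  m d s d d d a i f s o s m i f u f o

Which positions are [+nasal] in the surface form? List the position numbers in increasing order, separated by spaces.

1 13 14

From /m/ at 1 rightward: 2 /d/ blocks.
From /m/ at 1 leftward: word edge.
From /m/ at 13 rightward: 14 /i/ → [+nasal]; 15 /f/ blocks.
From /m/ at 13 leftward: 12 /s/ blocks.
Targets with no active source: positions 7 8 11 16 18 stay [-nasal].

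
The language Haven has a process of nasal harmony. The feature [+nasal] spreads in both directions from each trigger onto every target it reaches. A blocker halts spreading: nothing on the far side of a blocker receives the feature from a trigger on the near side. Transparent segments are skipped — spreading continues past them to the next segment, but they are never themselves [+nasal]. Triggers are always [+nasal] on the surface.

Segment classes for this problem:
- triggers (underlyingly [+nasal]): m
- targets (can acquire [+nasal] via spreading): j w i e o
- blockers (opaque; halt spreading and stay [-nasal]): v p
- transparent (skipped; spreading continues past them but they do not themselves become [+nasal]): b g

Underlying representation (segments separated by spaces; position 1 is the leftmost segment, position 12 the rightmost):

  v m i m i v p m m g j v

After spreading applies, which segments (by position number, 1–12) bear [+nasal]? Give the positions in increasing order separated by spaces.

2 3 4 5 8 9 11

From /m/ at 2 rightward: 3 /i/ → [+nasal]; 4 /m/ is itself a trigger — this domain ends here.
From /m/ at 2 leftward: 1 /v/ blocks.
From /m/ at 4 rightward: 5 /i/ → [+nasal]; 6 /v/ blocks.
From /m/ at 4 leftward: 3 /i/ → [+nasal]; 2 /m/ is itself a trigger — this domain ends here.
From /m/ at 8 rightward: 9 /m/ is itself a trigger — this domain ends here.
From /m/ at 8 leftward: 7 /p/ blocks.
From /m/ at 9 rightward: 10 /g/ transparent; 11 /j/ → [+nasal]; 12 /v/ blocks.
From /m/ at 9 leftward: 8 /m/ is itself a trigger — this domain ends here.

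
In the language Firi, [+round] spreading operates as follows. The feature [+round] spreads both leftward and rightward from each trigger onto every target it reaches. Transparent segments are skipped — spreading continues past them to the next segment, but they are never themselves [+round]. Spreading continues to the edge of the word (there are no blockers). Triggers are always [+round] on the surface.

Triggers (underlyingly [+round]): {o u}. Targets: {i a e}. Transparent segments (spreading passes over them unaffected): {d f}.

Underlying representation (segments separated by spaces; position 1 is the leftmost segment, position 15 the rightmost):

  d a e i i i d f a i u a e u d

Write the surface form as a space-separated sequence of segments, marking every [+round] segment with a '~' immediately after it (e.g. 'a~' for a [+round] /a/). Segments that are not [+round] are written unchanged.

d a~ e~ i~ i~ i~ d f a~ i~ u~ a~ e~ u~ d

From /u/ at 11 rightward: 12 /a/ → [+round]; 13 /e/ → [+round]; 14 /u/ is itself a trigger — this domain ends here.
From /u/ at 11 leftward: 10 /i/ → [+round]; 9 /a/ → [+round]; 8 /f/ transparent; 7 /d/ transparent; 6 /i/ → [+round]; 5 /i/ → [+round]; 4 /i/ → [+round]; 3 /e/ → [+round]; 2 /a/ → [+round]; 1 /d/ transparent; word edge.
From /u/ at 14 rightward: 15 /d/ transparent; word edge.
From /u/ at 14 leftward: 13 /e/ → [+round]; 12 /a/ → [+round]; 11 /u/ is itself a trigger — this domain ends here.
[+round] positions on the surface: 2 3 4 5 6 9 10 11 12 13 14.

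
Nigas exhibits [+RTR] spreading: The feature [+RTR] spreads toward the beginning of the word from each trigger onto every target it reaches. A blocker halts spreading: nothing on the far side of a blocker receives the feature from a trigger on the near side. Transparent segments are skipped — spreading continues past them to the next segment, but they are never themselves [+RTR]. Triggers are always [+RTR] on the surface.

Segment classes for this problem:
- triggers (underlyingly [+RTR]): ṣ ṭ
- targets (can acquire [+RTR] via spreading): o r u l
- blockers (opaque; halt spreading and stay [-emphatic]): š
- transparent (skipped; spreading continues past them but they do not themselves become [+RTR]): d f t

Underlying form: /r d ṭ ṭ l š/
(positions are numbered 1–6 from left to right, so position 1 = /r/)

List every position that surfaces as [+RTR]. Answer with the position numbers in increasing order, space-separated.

From /ṭ/ at 3 leftward: 2 /d/ transparent; 1 /r/ → [+RTR]; word edge.
From /ṭ/ at 4 leftward: 3 /ṭ/ is itself a trigger — this domain ends here.
Target with no active source: position 5 stays [-emphatic].

1 3 4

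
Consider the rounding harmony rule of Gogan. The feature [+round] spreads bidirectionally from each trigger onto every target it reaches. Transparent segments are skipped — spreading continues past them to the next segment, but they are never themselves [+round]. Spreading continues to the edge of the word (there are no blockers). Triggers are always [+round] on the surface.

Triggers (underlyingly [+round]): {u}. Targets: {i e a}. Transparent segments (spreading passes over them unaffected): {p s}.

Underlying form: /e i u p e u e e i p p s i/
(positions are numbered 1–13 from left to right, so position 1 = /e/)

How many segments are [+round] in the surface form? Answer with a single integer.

From /u/ at 3 rightward: 4 /p/ transparent; 5 /e/ → [+round]; 6 /u/ is itself a trigger — this domain ends here.
From /u/ at 3 leftward: 2 /i/ → [+round]; 1 /e/ → [+round]; word edge.
From /u/ at 6 rightward: 7 /e/ → [+round]; 8 /e/ → [+round]; 9 /i/ → [+round]; 10 /p/ transparent; 11 /p/ transparent; 12 /s/ transparent; 13 /i/ → [+round]; word edge.
From /u/ at 6 leftward: 5 /e/ → [+round]; 4 /p/ transparent; 3 /u/ is itself a trigger — this domain ends here.
[+round] positions on the surface: 1 2 3 5 6 7 8 9 13.

9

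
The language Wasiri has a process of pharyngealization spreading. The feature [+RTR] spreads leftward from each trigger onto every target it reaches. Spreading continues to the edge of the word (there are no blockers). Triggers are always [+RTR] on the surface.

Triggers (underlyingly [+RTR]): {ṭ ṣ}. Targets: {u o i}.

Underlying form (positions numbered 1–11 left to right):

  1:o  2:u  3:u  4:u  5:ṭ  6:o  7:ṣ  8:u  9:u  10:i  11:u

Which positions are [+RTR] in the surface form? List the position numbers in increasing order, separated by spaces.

From /ṭ/ at 5 leftward: 4 /u/ → [+RTR]; 3 /u/ → [+RTR]; 2 /u/ → [+RTR]; 1 /o/ → [+RTR]; word edge.
From /ṣ/ at 7 leftward: 6 /o/ → [+RTR]; 5 /ṭ/ is itself a trigger — this domain ends here.
Targets with no active source: positions 8 9 10 11 stay [-emphatic].

1 2 3 4 5 6 7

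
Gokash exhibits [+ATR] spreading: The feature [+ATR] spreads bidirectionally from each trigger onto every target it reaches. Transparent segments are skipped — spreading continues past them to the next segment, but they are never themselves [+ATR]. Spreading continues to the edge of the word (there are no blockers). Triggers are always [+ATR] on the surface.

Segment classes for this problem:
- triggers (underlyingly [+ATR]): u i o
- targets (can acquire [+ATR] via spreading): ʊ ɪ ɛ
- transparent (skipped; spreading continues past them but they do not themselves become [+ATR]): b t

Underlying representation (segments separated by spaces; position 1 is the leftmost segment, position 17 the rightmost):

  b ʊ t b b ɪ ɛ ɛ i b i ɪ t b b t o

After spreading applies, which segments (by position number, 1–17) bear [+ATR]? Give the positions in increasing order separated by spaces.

2 6 7 8 9 11 12 17

From /i/ at 9 rightward: 10 /b/ transparent; 11 /i/ is itself a trigger — this domain ends here.
From /i/ at 9 leftward: 8 /ɛ/ → [+ATR]; 7 /ɛ/ → [+ATR]; 6 /ɪ/ → [+ATR]; 5 /b/ transparent; 4 /b/ transparent; 3 /t/ transparent; 2 /ʊ/ → [+ATR]; 1 /b/ transparent; word edge.
From /i/ at 11 rightward: 12 /ɪ/ → [+ATR]; 13 /t/ transparent; 14 /b/ transparent; 15 /b/ transparent; 16 /t/ transparent; 17 /o/ is itself a trigger — this domain ends here.
From /i/ at 11 leftward: 10 /b/ transparent; 9 /i/ is itself a trigger — this domain ends here.
From /o/ at 17 rightward: word edge.
From /o/ at 17 leftward: 16 /t/ transparent; 15 /b/ transparent; 14 /b/ transparent; 13 /t/ transparent; 12 /ɪ/ → [+ATR]; 11 /i/ is itself a trigger — this domain ends here.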